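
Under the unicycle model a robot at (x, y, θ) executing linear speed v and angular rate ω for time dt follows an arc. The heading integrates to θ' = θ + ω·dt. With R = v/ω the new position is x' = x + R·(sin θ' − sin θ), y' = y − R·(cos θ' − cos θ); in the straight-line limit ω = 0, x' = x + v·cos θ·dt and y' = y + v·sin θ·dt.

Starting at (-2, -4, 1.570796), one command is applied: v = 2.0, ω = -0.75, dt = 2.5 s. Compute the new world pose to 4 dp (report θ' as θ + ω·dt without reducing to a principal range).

(1.4654, -1.4558, -0.3042)

θ' = 1.5708 + -0.75·2.5 = -0.3042
R = v/ω = 2.0/-0.75 = -2.6667
x' = -2 + -2.6667·(sin -0.3042 − sin 1.5708) = 1.4654
y' = -4 − -2.6667·(cos -0.3042 − cos 1.5708) = -1.4558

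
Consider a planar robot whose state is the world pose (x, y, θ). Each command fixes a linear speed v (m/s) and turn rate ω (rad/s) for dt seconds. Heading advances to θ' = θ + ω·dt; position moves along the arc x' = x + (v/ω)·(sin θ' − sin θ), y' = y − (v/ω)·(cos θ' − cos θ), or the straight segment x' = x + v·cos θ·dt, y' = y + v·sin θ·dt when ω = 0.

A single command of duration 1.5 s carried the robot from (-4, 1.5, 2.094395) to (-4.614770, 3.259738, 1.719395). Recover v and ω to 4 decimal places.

Δθ = 1.719395 − 2.094395 = -0.375000
ω = Δθ/dt = -0.375000/1.5 = -0.2500
R = −Δy/(cos θ' − cos θ) = -5.0000
v = R·ω = -5.0000·-0.2500 = 1.2500

v = 1.2500, ω = -0.2500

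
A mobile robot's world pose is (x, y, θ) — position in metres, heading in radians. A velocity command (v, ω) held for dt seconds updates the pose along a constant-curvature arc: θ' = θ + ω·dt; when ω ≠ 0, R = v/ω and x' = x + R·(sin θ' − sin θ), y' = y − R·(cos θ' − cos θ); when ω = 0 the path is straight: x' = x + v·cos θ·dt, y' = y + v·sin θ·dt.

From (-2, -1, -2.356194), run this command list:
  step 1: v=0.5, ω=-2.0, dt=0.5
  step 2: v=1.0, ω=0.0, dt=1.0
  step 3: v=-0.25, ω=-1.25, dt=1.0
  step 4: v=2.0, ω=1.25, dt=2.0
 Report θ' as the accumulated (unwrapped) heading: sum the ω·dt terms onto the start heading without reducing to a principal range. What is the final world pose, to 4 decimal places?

(-6.0179, -0.3820, -2.1062)

step 1: θ'=-3.3562 (R=-0.2500) → pose (-2.2300, -1.0675, -3.3562)
step 2: θ'=-3.3562 (straight) → pose (-3.2071, -0.8545, -3.3562)
step 3: θ'=-4.6062 (R=0.2000) → pose (-3.0508, -1.0287, -4.6062)
step 4: θ'=-2.1062 (R=1.6000) → pose (-6.0179, -0.3820, -2.1062)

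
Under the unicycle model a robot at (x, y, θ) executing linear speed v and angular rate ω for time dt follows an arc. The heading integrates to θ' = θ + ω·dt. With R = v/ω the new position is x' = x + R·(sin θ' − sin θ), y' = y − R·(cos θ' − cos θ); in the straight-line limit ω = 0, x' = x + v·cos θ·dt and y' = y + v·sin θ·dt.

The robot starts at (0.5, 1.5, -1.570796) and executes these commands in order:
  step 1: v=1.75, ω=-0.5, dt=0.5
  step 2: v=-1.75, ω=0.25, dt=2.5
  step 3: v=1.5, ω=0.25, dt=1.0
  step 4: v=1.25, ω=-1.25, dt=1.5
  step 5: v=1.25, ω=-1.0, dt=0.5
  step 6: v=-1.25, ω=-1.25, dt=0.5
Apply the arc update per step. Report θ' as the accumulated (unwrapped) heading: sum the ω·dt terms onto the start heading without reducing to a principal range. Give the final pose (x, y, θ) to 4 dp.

(0.2691, 1.7487, -3.9458)

step 1: θ'=-1.8208 (R=-3.5000) → pose (0.3912, 0.6341, -1.8208)
step 2: θ'=-1.1958 (R=-7.0000) → pose (0.1224, 4.9298, -1.1958)
step 3: θ'=-0.9458 (R=6.0000) → pose (0.8396, 3.6169, -0.9458)
step 4: θ'=-2.8208 (R=-1.0000) → pose (0.3440, 2.0828, -2.8208)
step 5: θ'=-3.3208 (R=-1.2500) → pose (-0.2730, 2.0390, -3.3208)
step 6: θ'=-3.9458 (R=1.0000) → pose (0.2691, 1.7487, -3.9458)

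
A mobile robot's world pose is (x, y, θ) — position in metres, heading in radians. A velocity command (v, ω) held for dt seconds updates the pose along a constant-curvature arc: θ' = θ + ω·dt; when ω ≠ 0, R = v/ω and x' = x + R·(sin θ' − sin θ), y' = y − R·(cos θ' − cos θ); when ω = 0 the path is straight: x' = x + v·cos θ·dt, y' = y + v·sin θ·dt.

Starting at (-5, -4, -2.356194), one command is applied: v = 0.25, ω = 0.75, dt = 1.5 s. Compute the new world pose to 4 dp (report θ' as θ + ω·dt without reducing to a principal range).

(-5.0786, -4.3467, -1.2312)

θ' = -2.3562 + 0.75·1.5 = -1.2312
R = v/ω = 0.25/0.75 = 0.3333
x' = -5 + 0.3333·(sin -1.2312 − sin -2.3562) = -5.0786
y' = -4 − 0.3333·(cos -1.2312 − cos -2.3562) = -4.3467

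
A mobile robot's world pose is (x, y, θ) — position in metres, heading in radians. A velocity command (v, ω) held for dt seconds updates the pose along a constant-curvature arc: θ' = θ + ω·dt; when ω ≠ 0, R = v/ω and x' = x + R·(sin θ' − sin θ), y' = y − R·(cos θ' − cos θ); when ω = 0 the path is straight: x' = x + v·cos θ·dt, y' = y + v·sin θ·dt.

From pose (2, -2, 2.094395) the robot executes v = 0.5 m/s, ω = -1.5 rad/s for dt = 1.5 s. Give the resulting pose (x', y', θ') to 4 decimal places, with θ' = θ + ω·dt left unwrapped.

θ' = 2.0944 + -1.5·1.5 = -0.1556
R = v/ω = 0.5/-1.5 = -0.3333
x' = 2 + -0.3333·(sin -0.1556 − sin 2.0944) = 2.3403
y' = -2 − -0.3333·(cos -0.1556 − cos 2.0944) = -1.5040

(2.3403, -1.5040, -0.1556)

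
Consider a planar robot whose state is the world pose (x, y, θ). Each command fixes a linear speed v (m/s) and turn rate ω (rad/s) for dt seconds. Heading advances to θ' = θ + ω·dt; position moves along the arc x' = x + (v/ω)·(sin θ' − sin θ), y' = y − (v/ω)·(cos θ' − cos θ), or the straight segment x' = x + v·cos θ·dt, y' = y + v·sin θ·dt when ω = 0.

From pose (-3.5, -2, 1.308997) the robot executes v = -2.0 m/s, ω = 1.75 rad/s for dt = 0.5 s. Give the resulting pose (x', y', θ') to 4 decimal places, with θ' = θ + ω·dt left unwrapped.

(-3.3307, -2.9535, 2.1840)

θ' = 1.3090 + 1.75·0.5 = 2.1840
R = v/ω = -2.0/1.75 = -1.1429
x' = -3.5 + -1.1429·(sin 2.1840 − sin 1.3090) = -3.3307
y' = -2 − -1.1429·(cos 2.1840 − cos 1.3090) = -2.9535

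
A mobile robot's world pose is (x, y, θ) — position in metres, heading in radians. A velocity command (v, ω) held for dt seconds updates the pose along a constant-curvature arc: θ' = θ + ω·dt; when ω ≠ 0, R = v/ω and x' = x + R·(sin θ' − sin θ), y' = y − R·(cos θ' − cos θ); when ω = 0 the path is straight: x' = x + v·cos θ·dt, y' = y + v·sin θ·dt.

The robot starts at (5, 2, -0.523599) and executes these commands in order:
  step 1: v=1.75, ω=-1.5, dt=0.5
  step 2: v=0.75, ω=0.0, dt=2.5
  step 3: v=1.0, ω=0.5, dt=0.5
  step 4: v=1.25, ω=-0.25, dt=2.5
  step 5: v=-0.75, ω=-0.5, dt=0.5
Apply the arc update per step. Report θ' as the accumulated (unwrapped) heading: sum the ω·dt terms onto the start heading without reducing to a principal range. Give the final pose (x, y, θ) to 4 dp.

(7.0759, -3.5402, -1.8986)

step 1: θ'=-1.2736 (R=-1.1667) → pose (5.5322, 1.3313, -1.2736)
step 2: θ'=-1.2736 (straight) → pose (6.0813, -0.4615, -1.2736)
step 3: θ'=-1.0236 (R=2.0000) → pose (6.2856, -0.9164, -1.0236)
step 4: θ'=-1.6486 (R=-5.0000) → pose (7.0006, -3.9065, -1.6486)
step 5: θ'=-1.8986 (R=1.5000) → pose (7.0759, -3.5402, -1.8986)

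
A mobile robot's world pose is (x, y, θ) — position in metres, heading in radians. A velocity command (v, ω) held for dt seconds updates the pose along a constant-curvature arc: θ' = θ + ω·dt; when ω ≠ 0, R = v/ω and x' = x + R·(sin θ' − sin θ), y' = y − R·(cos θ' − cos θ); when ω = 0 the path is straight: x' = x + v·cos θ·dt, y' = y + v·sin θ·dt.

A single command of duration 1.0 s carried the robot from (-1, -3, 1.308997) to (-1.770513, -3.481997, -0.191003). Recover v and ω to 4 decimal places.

v = -1.0000, ω = -1.5000

Δθ = -0.191003 − 1.308997 = -1.500000
ω = Δθ/dt = -1.500000/1.0 = -1.5000
R = Δx/(sin θ' − sin θ) = 0.6667
v = R·ω = 0.6667·-1.5000 = -1.0000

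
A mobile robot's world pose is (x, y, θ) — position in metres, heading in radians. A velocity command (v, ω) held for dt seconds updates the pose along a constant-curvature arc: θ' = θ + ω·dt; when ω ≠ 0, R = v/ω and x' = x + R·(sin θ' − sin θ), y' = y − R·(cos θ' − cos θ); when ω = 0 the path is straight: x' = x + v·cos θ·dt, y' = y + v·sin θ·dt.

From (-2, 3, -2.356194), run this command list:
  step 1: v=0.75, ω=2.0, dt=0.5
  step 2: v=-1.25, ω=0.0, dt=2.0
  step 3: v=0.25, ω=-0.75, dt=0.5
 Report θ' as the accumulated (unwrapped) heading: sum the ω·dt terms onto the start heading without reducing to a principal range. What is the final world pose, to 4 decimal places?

step 1: θ'=-1.3562 (R=0.3750) → pose (-2.1012, 2.6550, -1.3562)
step 2: θ'=-1.3562 (straight) → pose (-2.6336, 5.0976, -1.3562)
step 3: θ'=-1.7312 (R=-0.3333) → pose (-2.6303, 4.9734, -1.7312)

(-2.6303, 4.9734, -1.7312)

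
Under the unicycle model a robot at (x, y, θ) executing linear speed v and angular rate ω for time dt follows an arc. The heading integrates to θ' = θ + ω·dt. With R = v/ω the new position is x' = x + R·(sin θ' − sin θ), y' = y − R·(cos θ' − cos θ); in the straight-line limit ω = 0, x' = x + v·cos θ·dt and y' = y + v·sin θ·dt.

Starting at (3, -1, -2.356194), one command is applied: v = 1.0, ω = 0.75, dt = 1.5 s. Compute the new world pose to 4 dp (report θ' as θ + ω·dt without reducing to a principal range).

θ' = -2.3562 + 0.75·1.5 = -1.2312
R = v/ω = 1.0/0.75 = 1.3333
x' = 3 + 1.3333·(sin -1.2312 − sin -2.3562) = 2.6856
y' = -1 − 1.3333·(cos -1.2312 − cos -2.3562) = -2.3870

(2.6856, -2.3870, -1.2312)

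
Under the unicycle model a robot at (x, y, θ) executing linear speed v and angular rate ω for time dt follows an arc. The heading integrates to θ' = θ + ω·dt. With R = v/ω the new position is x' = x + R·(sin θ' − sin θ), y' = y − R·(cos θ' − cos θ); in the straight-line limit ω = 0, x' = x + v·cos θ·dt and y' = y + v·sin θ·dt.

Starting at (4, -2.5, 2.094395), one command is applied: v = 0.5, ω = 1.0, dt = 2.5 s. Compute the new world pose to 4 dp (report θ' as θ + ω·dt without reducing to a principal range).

θ' = 2.0944 + 1.0·2.5 = 4.5944
R = v/ω = 0.5/1.0 = 0.5000
x' = 4 + 0.5000·(sin 4.5944 − sin 2.0944) = 3.0705
y' = -2.5 − 0.5000·(cos 4.5944 − cos 2.0944) = -2.6911

(3.0705, -2.6911, 4.5944)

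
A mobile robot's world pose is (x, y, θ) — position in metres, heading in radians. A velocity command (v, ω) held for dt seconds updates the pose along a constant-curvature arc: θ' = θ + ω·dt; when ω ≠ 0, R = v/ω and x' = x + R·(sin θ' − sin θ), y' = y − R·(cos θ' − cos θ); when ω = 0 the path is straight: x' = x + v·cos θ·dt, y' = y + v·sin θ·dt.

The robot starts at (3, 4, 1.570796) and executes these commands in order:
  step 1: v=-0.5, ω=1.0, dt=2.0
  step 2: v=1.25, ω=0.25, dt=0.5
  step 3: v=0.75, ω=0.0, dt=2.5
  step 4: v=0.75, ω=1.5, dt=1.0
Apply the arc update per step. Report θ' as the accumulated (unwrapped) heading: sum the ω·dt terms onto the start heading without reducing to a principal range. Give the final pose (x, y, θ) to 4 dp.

(1.3836, 1.6062, 5.1958)

step 1: θ'=3.5708 (R=-0.5000) → pose (3.7081, 3.5454, 3.5708)
step 2: θ'=3.6958 (R=5.0000) → pose (3.1575, 3.2505, 3.6958)
step 3: θ'=3.6958 (straight) → pose (1.5631, 2.2637, 3.6958)
step 4: θ'=5.1958 (R=0.5000) → pose (1.3836, 1.6062, 5.1958)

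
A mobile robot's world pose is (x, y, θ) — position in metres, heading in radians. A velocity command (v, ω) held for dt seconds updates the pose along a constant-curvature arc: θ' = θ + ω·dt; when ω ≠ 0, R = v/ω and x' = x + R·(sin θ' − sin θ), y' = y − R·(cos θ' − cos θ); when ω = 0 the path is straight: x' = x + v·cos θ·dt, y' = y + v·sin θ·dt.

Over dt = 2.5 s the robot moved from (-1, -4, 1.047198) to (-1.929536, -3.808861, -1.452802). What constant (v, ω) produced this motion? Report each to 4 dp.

v = -0.5000, ω = -1.0000

Δθ = -1.452802 − 1.047198 = -2.500000
ω = Δθ/dt = -2.500000/2.5 = -1.0000
R = Δx/(sin θ' − sin θ) = 0.5000
v = R·ω = 0.5000·-1.0000 = -0.5000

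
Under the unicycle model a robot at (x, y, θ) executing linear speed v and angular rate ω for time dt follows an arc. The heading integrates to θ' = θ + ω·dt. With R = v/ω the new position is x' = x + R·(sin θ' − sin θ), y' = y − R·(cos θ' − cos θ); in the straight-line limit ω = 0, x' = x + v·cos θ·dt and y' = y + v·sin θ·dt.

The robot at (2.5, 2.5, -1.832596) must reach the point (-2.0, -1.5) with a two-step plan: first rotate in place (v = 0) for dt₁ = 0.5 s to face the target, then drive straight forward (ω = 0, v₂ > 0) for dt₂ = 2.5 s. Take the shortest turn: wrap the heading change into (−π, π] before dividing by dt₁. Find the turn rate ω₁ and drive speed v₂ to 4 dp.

ω₁ = -1.1647, v₂ = 2.4083

heading to target = atan2(-1.5−2.5, -2−2.5) = -2.4150
Δθ = wrap(-2.4150 − -1.8326) = -0.5824; ω₁ = Δθ/dt₁ = -1.1647
distance = √((-2−2.5)² + (-1.5−2.5)²) = 6.0208; v₂ = distance/dt₂ = 2.4083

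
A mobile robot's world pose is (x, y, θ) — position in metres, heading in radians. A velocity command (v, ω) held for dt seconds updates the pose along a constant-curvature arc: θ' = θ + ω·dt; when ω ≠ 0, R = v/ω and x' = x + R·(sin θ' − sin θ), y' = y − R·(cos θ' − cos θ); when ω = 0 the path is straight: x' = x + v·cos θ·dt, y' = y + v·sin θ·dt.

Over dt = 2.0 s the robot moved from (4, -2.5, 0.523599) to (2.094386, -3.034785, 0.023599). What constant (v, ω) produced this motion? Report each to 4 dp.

Δθ = 0.023599 − 0.523599 = -0.500000
ω = Δθ/dt = -0.500000/2.0 = -0.2500
R = Δx/(sin θ' − sin θ) = 4.0000
v = R·ω = 4.0000·-0.2500 = -1.0000

v = -1.0000, ω = -0.2500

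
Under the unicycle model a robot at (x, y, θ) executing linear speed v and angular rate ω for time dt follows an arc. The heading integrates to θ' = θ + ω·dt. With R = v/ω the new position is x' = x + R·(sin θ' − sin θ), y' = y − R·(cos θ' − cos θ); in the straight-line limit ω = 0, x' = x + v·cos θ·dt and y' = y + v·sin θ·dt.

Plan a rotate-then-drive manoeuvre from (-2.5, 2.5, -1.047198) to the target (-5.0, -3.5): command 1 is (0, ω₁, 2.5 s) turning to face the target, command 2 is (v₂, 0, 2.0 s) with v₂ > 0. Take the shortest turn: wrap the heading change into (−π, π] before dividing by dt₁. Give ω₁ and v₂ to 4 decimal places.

heading to target = atan2(-3.5−2.5, -5−-2.5) = -1.9656
Δθ = wrap(-1.9656 − -1.0472) = -0.9184; ω₁ = Δθ/dt₁ = -0.3674
distance = √((-5−-2.5)² + (-3.5−2.5)²) = 6.5000; v₂ = distance/dt₂ = 3.2500

ω₁ = -0.3674, v₂ = 3.2500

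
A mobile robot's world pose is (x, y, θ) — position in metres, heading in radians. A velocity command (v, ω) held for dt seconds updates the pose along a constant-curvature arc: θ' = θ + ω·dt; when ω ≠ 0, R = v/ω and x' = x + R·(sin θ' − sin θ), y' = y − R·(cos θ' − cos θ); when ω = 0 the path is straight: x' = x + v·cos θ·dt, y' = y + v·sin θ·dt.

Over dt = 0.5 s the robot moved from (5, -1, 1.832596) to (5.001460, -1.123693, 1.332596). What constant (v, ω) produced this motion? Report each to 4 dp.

Δθ = 1.332596 − 1.832596 = -0.500000
ω = Δθ/dt = -0.500000/0.5 = -1.0000
R = −Δy/(cos θ' − cos θ) = 0.2500
v = R·ω = 0.2500·-1.0000 = -0.2500

v = -0.2500, ω = -1.0000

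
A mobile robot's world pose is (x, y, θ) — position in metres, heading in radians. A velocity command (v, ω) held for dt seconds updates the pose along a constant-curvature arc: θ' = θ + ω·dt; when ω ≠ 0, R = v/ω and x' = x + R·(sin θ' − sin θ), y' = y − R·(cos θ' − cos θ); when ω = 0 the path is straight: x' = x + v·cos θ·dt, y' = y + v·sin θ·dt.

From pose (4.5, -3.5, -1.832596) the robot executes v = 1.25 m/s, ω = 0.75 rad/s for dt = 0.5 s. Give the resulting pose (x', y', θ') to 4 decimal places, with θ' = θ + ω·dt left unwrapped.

θ' = -1.8326 + 0.75·0.5 = -1.4576
R = v/ω = 1.25/0.75 = 1.6667
x' = 4.5 + 1.6667·(sin -1.4576 − sin -1.8326) = 4.4539
y' = -3.5 − 1.6667·(cos -1.4576 − cos -1.8326) = -4.1196

(4.4539, -4.1196, -1.4576)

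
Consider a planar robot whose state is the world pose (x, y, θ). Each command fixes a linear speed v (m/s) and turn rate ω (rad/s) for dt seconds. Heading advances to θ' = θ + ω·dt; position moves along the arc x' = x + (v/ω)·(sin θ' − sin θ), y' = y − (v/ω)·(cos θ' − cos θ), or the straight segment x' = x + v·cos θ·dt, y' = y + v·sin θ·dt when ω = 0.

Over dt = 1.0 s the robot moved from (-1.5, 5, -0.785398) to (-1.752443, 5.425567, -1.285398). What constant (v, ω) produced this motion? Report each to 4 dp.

v = -0.5000, ω = -0.5000

Δθ = -1.285398 − -0.785398 = -0.500000
ω = Δθ/dt = -0.500000/1.0 = -0.5000
R = −Δy/(cos θ' − cos θ) = 1.0000
v = R·ω = 1.0000·-0.5000 = -0.5000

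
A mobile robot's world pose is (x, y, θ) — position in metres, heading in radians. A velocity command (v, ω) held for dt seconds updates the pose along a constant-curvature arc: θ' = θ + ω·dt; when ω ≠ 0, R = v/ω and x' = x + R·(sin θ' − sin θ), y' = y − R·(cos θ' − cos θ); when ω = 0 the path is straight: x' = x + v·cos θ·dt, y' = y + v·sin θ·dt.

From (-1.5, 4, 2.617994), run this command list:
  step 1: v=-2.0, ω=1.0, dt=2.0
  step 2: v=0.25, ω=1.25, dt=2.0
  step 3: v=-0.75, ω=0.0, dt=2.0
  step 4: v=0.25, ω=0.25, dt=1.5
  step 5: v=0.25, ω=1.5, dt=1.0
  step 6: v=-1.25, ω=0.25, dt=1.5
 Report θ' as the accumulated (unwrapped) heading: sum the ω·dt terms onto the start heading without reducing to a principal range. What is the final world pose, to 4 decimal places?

(2.7484, 4.3562, 9.3680)

step 1: θ'=4.6180 (R=-2.0000) → pose (1.4911, 5.5435, 4.6180)
step 2: θ'=7.1180 (R=0.2000) → pose (1.8384, 5.3904, 7.1180)
step 3: θ'=7.1180 (straight) → pose (0.8315, 4.2787, 7.1180)
step 4: θ'=7.4930 (R=1.0000) → pose (1.0258, 4.5968, 7.4930)
step 5: θ'=8.9930 (R=0.1667) → pose (0.9397, 4.8070, 8.9930)
step 6: θ'=9.3680 (R=-5.0000) → pose (2.7484, 4.3562, 9.3680)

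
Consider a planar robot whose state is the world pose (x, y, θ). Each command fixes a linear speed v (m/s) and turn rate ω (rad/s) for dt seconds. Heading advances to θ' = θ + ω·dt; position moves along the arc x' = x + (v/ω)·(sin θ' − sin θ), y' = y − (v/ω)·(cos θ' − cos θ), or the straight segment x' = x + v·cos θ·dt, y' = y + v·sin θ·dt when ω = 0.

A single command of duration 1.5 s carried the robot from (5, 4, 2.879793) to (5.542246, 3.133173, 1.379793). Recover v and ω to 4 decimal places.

v = -0.7500, ω = -1.0000

Δθ = 1.379793 − 2.879793 = -1.500000
ω = Δθ/dt = -1.500000/1.5 = -1.0000
R = −Δy/(cos θ' − cos θ) = 0.7500
v = R·ω = 0.7500·-1.0000 = -0.7500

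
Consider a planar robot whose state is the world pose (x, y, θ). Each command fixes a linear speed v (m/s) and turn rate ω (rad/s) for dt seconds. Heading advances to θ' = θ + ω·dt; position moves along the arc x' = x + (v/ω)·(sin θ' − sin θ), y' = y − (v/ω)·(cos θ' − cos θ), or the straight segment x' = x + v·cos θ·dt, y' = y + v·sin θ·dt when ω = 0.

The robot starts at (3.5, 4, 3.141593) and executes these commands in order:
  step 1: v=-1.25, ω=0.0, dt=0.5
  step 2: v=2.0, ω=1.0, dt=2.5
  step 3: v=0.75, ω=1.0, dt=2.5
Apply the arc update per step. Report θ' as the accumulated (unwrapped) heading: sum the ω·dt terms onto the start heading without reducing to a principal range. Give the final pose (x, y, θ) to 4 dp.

(4.0961, 1.2113, 8.1416)

step 1: θ'=3.1416 (straight) → pose (4.1250, 4.0000, 3.1416)
step 2: θ'=5.6416 (R=2.0000) → pose (2.9281, 0.3977, 5.6416)
step 3: θ'=8.1416 (R=0.7500) → pose (4.0961, 1.2113, 8.1416)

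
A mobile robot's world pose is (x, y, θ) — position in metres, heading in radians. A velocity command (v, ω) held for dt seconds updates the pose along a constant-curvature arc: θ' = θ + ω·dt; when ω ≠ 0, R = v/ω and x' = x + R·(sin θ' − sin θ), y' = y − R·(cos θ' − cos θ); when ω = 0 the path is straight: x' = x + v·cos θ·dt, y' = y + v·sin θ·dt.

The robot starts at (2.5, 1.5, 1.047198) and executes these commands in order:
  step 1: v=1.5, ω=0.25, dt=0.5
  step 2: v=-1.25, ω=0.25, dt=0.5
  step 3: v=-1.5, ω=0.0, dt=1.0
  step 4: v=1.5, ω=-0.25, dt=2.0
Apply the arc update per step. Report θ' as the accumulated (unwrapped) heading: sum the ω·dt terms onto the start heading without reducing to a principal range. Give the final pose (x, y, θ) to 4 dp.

(3.7066, 2.7085, 0.7972)

step 1: θ'=1.1722 (R=6.0000) → pose (2.8335, 2.1712, 1.1722)
step 2: θ'=1.2972 (R=-5.0000) → pose (2.6275, 1.5816, 1.2972)
step 3: θ'=1.2972 (straight) → pose (2.2222, 0.1374, 1.2972)
step 4: θ'=0.7972 (R=-6.0000) → pose (3.7066, 2.7085, 0.7972)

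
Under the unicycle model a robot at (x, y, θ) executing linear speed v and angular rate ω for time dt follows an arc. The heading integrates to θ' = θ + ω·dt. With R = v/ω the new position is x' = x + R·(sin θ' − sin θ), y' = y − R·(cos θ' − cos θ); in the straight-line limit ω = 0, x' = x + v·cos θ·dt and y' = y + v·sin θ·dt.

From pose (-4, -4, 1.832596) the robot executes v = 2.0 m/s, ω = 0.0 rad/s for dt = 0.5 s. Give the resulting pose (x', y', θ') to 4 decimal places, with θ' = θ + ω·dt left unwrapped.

(-4.2588, -3.0341, 1.8326)

θ' = 1.8326 + 0.0·0.5 = 1.8326
ω = 0 → straight: x' = -4 + 2.0·cos(1.8326)·0.5 = -4.2588
y' = -4 + 2.0·sin(1.8326)·0.5 = -3.0341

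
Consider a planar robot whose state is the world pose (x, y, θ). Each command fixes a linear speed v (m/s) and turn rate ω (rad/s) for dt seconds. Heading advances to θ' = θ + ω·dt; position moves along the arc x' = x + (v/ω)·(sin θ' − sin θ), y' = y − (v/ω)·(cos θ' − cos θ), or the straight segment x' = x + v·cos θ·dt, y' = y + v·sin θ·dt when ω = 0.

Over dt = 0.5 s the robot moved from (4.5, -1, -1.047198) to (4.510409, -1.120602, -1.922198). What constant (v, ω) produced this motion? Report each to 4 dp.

v = 0.2500, ω = -1.7500

Δθ = -1.922198 − -1.047198 = -0.875000
ω = Δθ/dt = -0.875000/0.5 = -1.7500
R = −Δy/(cos θ' − cos θ) = -0.1429
v = R·ω = -0.1429·-1.7500 = 0.2500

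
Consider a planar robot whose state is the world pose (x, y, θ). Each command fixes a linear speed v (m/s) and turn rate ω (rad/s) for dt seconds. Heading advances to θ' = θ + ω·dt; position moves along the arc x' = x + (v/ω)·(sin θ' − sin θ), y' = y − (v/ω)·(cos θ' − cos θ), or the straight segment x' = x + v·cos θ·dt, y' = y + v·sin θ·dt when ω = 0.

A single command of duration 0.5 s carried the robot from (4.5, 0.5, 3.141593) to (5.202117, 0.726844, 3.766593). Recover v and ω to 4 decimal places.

Δθ = 3.766593 − 3.141593 = 0.625000
ω = Δθ/dt = 0.625000/0.5 = 1.2500
R = Δx/(sin θ' − sin θ) = -1.2000
v = R·ω = -1.2000·1.2500 = -1.5000

v = -1.5000, ω = 1.2500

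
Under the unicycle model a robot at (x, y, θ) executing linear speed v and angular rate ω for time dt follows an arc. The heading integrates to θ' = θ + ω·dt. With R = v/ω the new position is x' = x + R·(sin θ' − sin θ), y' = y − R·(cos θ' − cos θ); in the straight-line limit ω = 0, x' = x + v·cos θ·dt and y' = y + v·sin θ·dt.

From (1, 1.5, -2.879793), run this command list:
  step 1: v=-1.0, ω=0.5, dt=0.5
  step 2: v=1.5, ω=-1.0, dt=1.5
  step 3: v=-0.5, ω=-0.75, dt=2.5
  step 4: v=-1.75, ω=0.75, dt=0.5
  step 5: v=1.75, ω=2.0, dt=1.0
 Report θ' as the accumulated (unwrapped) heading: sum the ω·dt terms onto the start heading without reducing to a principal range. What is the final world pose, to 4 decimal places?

step 1: θ'=-2.6298 (R=-2.0000) → pose (1.4619, 1.6881, -2.6298)
step 2: θ'=-4.1298 (R=-1.5000) → pose (-0.5253, 2.1706, -4.1298)
step 3: θ'=-6.0048 (R=0.6667) → pose (-0.8988, 1.1628, -6.0048)
step 4: θ'=-5.6298 (R=-2.3333) → pose (-1.6760, 0.7721, -5.6298)
step 5: θ'=-3.6298 (R=0.8750) → pose (-1.7975, 2.2396, -3.6298)

(-1.7975, 2.2396, -3.6298)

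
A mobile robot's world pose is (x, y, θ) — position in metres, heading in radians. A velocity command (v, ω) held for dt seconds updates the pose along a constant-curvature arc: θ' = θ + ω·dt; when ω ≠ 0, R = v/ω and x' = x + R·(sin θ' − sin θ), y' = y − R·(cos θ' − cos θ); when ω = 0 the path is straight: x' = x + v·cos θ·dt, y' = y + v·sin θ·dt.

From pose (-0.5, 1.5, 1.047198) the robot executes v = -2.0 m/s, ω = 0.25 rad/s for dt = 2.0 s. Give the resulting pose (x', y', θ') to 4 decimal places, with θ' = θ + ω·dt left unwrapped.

(-1.5696, -2.3112, 1.5472)

θ' = 1.0472 + 0.25·2.0 = 1.5472
R = v/ω = -2.0/0.25 = -8.0000
x' = -0.5 + -8.0000·(sin 1.5472 − sin 1.0472) = -1.5696
y' = 1.5 − -8.0000·(cos 1.5472 − cos 1.0472) = -2.3112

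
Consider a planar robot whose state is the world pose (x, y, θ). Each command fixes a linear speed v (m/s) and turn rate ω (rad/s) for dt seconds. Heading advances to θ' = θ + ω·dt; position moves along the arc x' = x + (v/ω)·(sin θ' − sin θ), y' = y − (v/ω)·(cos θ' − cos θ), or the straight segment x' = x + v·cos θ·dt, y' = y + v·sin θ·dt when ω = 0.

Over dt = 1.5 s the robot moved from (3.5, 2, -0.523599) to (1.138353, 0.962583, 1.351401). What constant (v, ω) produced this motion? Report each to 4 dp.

Δθ = 1.351401 − -0.523599 = 1.875000
ω = Δθ/dt = 1.875000/1.5 = 1.2500
R = Δx/(sin θ' − sin θ) = -1.6000
v = R·ω = -1.6000·1.2500 = -2.0000

v = -2.0000, ω = 1.2500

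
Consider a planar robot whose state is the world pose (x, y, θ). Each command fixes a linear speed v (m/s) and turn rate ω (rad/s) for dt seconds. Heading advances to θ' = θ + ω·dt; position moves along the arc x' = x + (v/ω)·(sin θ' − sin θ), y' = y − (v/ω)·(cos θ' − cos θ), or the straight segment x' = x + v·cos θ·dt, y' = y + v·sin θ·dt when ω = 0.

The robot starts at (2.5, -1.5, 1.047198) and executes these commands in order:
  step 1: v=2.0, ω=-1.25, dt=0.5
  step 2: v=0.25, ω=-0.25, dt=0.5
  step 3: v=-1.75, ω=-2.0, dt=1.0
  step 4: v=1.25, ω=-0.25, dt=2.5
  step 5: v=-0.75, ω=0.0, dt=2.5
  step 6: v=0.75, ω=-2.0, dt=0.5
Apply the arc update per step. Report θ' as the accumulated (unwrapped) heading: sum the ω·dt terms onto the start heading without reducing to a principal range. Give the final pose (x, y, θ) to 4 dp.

(1.8469, -1.3684, -3.3278)

step 1: θ'=0.4222 (R=-1.6000) → pose (3.2300, -0.8405, 0.4222)
step 2: θ'=0.2972 (R=-1.0000) → pose (3.3469, -0.7965, 0.2972)
step 3: θ'=-1.7028 (R=0.8750) → pose (2.2233, 0.1553, -1.7028)
step 4: θ'=-2.3278 (R=-5.0000) → pose (0.9013, -2.6203, -2.3278)
step 5: θ'=-2.3278 (straight) → pose (2.1889, -1.2574, -2.3278)
step 6: θ'=-3.3278 (R=-0.3750) → pose (1.8469, -1.3684, -3.3278)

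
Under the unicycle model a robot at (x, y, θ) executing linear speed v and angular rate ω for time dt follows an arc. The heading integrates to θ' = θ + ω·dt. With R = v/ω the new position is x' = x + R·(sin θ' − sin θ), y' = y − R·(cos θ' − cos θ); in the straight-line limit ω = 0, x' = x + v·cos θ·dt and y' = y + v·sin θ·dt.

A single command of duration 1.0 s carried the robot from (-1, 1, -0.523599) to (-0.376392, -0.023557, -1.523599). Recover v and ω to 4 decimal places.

v = 1.2500, ω = -1.0000

Δθ = -1.523599 − -0.523599 = -1.000000
ω = Δθ/dt = -1.000000/1.0 = -1.0000
R = −Δy/(cos θ' − cos θ) = -1.2500
v = R·ω = -1.2500·-1.0000 = 1.2500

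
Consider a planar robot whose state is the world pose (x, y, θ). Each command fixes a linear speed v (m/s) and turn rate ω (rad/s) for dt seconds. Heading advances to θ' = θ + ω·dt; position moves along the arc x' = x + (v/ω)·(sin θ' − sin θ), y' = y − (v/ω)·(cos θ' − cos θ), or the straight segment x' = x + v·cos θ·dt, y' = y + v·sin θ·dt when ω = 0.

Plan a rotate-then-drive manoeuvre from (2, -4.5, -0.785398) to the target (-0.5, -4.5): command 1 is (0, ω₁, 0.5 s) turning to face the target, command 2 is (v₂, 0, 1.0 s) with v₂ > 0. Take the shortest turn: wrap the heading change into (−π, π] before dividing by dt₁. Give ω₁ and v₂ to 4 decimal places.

ω₁ = -4.7124, v₂ = 2.5000

heading to target = atan2(-4.5−-4.5, -0.5−2) = 3.1416
Δθ = wrap(3.1416 − -0.7854) = -2.3562; ω₁ = Δθ/dt₁ = -4.7124
distance = √((-0.5−2)² + (-4.5−-4.5)²) = 2.5000; v₂ = distance/dt₂ = 2.5000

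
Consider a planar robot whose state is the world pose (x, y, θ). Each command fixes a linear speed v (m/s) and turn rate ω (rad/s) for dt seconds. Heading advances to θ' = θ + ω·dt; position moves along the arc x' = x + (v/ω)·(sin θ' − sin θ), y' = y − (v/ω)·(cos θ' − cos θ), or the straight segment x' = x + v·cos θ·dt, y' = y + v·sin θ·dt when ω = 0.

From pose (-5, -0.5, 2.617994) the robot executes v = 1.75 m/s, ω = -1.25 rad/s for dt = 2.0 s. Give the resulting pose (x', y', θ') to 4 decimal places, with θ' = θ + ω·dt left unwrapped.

θ' = 2.6180 + -1.25·2.0 = 0.1180
R = v/ω = 1.75/-1.25 = -1.4000
x' = -5 + -1.4000·(sin 0.1180 − sin 2.6180) = -4.4648
y' = -0.5 − -1.4000·(cos 0.1180 − cos 2.6180) = 2.1027

(-4.4648, 2.1027, 0.1180)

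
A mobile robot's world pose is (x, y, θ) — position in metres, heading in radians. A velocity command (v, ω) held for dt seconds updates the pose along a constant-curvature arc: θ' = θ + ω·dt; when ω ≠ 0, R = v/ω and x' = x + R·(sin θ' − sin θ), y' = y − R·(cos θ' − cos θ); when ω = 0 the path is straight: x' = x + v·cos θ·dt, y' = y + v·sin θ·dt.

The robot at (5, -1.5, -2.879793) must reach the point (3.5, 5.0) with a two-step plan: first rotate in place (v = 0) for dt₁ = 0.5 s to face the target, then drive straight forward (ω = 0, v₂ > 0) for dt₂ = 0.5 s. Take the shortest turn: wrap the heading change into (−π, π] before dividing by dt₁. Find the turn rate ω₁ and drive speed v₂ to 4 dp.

heading to target = atan2(5−-1.5, 3.5−5) = 1.7976
Δθ = wrap(1.7976 − -2.8798) = -1.6058; ω₁ = Δθ/dt₁ = -3.2116
distance = √((3.5−5)² + (5−-1.5)²) = 6.6708; v₂ = distance/dt₂ = 13.3417

ω₁ = -3.2116, v₂ = 13.3417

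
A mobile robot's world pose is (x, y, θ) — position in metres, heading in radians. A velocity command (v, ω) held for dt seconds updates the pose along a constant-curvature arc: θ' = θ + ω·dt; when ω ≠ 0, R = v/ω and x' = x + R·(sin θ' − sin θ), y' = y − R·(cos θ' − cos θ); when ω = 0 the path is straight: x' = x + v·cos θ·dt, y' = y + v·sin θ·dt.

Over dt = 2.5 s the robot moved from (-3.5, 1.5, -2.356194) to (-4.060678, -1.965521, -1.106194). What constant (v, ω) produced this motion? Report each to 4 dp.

v = 1.5000, ω = 0.5000

Δθ = -1.106194 − -2.356194 = 1.250000
ω = Δθ/dt = 1.250000/2.5 = 0.5000
R = −Δy/(cos θ' − cos θ) = 3.0000
v = R·ω = 3.0000·0.5000 = 1.5000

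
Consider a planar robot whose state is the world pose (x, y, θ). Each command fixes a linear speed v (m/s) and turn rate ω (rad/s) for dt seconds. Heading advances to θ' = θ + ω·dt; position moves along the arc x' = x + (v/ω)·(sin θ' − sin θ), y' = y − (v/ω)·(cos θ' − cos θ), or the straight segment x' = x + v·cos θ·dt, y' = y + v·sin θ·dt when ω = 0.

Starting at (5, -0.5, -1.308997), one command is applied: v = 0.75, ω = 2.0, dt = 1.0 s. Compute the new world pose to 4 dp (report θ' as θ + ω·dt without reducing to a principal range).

(5.6012, -0.6919, 0.6910)

θ' = -1.3090 + 2.0·1.0 = 0.6910
R = v/ω = 0.75/2.0 = 0.3750
x' = 5 + 0.3750·(sin 0.6910 − sin -1.3090) = 5.6012
y' = -0.5 − 0.3750·(cos 0.6910 − cos -1.3090) = -0.6919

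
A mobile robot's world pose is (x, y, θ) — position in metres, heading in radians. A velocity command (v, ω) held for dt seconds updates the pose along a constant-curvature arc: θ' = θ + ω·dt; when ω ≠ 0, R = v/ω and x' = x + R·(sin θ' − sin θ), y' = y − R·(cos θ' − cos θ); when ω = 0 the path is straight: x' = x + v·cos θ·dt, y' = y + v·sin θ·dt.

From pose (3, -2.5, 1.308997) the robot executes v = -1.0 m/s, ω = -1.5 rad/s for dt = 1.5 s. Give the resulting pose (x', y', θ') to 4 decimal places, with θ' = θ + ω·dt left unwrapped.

θ' = 1.3090 + -1.5·1.5 = -0.9410
R = v/ω = -1.0/-1.5 = 0.6667
x' = 3 + 0.6667·(sin -0.9410 − sin 1.3090) = 1.8173
y' = -2.5 − 0.6667·(cos -0.9410 − cos 1.3090) = -2.7201

(1.8173, -2.7201, -0.9410)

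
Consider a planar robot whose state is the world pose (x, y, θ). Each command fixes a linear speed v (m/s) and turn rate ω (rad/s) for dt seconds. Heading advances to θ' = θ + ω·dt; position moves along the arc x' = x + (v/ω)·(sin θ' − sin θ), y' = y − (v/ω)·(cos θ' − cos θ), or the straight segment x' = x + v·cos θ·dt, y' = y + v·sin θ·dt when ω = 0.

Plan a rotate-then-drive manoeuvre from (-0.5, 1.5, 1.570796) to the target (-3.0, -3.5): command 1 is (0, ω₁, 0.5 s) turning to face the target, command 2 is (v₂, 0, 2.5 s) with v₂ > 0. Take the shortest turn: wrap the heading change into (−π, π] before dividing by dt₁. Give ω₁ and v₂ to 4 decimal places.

ω₁ = 5.3559, v₂ = 2.2361

heading to target = atan2(-3.5−1.5, -3−-0.5) = -2.0344
Δθ = wrap(-2.0344 − 1.5708) = 2.6779; ω₁ = Δθ/dt₁ = 5.3559
distance = √((-3−-0.5)² + (-3.5−1.5)²) = 5.5902; v₂ = distance/dt₂ = 2.2361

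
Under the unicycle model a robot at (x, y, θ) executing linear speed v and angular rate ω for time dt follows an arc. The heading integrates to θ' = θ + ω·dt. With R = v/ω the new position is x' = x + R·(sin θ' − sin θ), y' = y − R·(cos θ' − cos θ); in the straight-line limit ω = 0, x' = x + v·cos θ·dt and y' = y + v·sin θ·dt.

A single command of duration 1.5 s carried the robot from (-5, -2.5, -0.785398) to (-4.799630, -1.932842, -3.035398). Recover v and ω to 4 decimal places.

v = -0.5000, ω = -1.5000

Δθ = -3.035398 − -0.785398 = -2.250000
ω = Δθ/dt = -2.250000/1.5 = -1.5000
R = −Δy/(cos θ' − cos θ) = 0.3333
v = R·ω = 0.3333·-1.5000 = -0.5000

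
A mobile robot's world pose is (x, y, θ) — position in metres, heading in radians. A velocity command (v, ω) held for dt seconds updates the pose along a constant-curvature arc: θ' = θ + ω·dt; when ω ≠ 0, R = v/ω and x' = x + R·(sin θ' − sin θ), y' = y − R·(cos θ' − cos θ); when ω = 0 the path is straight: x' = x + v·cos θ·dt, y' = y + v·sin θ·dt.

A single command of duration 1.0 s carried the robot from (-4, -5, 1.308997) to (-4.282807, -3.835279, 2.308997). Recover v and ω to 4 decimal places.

Δθ = 2.308997 − 1.308997 = 1.000000
ω = Δθ/dt = 1.000000/1.0 = 1.0000
R = −Δy/(cos θ' − cos θ) = 1.2500
v = R·ω = 1.2500·1.0000 = 1.2500

v = 1.2500, ω = 1.0000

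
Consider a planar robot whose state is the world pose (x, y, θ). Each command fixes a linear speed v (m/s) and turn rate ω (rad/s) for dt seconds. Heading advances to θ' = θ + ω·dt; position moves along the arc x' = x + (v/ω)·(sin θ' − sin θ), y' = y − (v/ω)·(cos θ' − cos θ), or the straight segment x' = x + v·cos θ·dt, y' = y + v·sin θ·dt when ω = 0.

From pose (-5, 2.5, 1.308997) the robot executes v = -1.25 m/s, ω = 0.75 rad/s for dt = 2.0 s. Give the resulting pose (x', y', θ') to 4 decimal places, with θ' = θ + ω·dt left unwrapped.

θ' = 1.3090 + 0.75·2.0 = 2.8090
R = v/ω = -1.25/0.75 = -1.6667
x' = -5 + -1.6667·(sin 2.8090 − sin 1.3090) = -3.9343
y' = 2.5 − -1.6667·(cos 2.8090 − cos 1.3090) = 0.4933

(-3.9343, 0.4933, 2.8090)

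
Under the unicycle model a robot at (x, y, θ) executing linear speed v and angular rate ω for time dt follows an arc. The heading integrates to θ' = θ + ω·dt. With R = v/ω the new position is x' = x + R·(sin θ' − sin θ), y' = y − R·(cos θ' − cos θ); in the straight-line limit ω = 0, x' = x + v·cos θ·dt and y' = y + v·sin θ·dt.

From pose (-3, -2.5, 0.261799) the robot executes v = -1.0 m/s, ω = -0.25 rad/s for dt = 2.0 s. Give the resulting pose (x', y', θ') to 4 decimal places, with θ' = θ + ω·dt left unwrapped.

θ' = 0.2618 + -0.25·2.0 = -0.2382
R = v/ω = -1.0/-0.25 = 4.0000
x' = -3 + 4.0000·(sin -0.2382 − sin 0.2618) = -4.9791
y' = -2.5 − 4.0000·(cos -0.2382 − cos 0.2618) = -2.5234

(-4.9791, -2.5234, -0.2382)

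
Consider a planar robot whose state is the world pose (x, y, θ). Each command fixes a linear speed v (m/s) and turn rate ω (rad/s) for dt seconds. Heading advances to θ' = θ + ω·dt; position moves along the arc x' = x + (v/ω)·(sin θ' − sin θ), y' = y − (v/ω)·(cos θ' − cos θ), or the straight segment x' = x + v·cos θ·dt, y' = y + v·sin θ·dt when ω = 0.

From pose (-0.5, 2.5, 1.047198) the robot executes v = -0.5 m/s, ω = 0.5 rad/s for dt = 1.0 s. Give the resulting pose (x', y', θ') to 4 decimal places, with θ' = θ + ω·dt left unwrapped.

θ' = 1.0472 + 0.5·1.0 = 1.5472
R = v/ω = -0.5/0.5 = -1.0000
x' = -0.5 + -1.0000·(sin 1.5472 − sin 1.0472) = -0.6337
y' = 2.5 − -1.0000·(cos 1.5472 − cos 1.0472) = 2.0236

(-0.6337, 2.0236, 1.5472)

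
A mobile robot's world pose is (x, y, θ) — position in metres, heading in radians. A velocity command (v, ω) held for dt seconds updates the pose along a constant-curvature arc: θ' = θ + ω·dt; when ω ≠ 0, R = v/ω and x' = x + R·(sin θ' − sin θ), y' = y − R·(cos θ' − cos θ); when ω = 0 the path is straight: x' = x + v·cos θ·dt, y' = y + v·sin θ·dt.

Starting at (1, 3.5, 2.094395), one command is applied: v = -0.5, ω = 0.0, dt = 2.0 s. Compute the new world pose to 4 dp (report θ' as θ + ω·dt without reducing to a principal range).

θ' = 2.0944 + 0.0·2.0 = 2.0944
ω = 0 → straight: x' = 1 + -0.5·cos(2.0944)·2.0 = 1.5000
y' = 3.5 + -0.5·sin(2.0944)·2.0 = 2.6340

(1.5000, 2.6340, 2.0944)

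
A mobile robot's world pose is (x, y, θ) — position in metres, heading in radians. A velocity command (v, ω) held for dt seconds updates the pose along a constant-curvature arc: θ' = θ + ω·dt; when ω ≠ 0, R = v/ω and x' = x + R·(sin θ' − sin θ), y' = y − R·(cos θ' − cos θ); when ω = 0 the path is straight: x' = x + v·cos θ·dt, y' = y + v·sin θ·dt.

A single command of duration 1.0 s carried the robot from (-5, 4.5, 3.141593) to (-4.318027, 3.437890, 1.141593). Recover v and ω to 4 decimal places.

v = -1.5000, ω = -2.0000

Δθ = 1.141593 − 3.141593 = -2.000000
ω = Δθ/dt = -2.000000/1.0 = -2.0000
R = −Δy/(cos θ' − cos θ) = 0.7500
v = R·ω = 0.7500·-2.0000 = -1.5000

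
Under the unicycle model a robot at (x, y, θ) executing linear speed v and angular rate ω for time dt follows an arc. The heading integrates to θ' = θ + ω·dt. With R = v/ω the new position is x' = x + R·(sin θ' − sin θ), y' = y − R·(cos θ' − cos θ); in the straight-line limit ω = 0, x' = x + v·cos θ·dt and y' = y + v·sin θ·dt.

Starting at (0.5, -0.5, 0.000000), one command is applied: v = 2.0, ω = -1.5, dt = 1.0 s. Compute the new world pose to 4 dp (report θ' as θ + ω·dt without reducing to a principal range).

θ' = 0.0000 + -1.5·1.0 = -1.5000
R = v/ω = 2.0/-1.5 = -1.3333
x' = 0.5 + -1.3333·(sin -1.5000 − sin 0.0000) = 1.8300
y' = -0.5 − -1.3333·(cos -1.5000 − cos 0.0000) = -1.7390

(1.8300, -1.7390, -1.5000)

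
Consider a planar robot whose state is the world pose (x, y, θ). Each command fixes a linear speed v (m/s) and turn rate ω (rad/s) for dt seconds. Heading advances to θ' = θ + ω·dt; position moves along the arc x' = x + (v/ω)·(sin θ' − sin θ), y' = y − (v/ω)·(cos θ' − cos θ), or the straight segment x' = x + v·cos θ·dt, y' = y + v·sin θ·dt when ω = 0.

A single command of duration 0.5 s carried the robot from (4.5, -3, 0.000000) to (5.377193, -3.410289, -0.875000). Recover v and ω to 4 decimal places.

v = 2.0000, ω = -1.7500

Δθ = -0.875000 − 0.000000 = -0.875000
ω = Δθ/dt = -0.875000/0.5 = -1.7500
R = Δx/(sin θ' − sin θ) = -1.1429
v = R·ω = -1.1429·-1.7500 = 2.0000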